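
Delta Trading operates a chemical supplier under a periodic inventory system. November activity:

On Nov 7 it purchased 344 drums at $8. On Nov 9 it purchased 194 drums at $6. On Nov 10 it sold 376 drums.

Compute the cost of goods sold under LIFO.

COGS = $2,620

Nov 10, 376 sold [LIFO — newest first]: 194 @ $6 + 182 @ $8 = $2,620
Ending inventory: 162 @ $8 = $1,296
Check: goods available $3,916 = COGS $2,620 + ending $1,296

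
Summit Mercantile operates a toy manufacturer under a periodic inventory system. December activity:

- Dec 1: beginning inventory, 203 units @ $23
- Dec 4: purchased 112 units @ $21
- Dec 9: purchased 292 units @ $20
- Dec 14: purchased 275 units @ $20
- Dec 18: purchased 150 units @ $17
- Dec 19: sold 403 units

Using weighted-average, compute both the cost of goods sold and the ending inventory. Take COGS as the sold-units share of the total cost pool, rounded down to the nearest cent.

COGS = $8,165.82; ending inventory = $12,745.18

Dec 19, sell 403: 403/1032 × $20,911.00 → $8,165.82
Ending inventory (cost pool remaining) = $12,745.18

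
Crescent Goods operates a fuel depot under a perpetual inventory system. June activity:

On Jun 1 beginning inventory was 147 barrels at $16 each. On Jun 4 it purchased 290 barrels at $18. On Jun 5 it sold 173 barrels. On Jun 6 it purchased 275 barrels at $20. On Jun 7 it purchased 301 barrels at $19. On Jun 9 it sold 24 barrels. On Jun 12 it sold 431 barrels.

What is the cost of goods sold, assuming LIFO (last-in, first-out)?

Jun 5, 173 sold [LIFO — newest first]: 173 @ $18 = $3,114
Jun 9, 24 sold [LIFO — newest first]: 24 @ $19 = $456
Jun 12, 431 sold [LIFO — newest first]: 277 @ $19 + 154 @ $20 = $8,343
Total COGS = $3,114 + $456 + $8,343 = $11,913
Ending inventory: 147 @ $16 + 117 @ $18 + 121 @ $20 = $6,878

COGS = $11,913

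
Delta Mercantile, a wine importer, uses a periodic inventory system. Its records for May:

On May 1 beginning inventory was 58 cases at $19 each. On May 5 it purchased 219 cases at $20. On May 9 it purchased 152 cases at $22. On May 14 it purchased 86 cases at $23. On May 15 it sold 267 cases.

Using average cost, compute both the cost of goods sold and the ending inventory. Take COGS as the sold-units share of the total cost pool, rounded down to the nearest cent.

May 15, sell 267: 267/515 × $10,804.00 → $5,601.29
Ending inventory (cost pool remaining) = $5,202.71
Check: goods available $10,804.00 = COGS $5,601.29 + ending $5,202.71

COGS = $5,601.29; ending inventory = $5,202.71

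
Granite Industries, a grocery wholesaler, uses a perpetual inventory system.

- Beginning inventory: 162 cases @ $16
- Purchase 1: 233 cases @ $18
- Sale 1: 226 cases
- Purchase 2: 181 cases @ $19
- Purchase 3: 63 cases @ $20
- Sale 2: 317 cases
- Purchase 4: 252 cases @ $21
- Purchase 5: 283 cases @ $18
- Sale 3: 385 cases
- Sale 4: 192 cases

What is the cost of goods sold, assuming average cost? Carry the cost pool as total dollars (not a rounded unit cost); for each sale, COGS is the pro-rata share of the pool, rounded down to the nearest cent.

COGS = $20,830.95

After Beginning: 162 on hand, pool $2,592.00 (≈ $16.0000 each)
After Purchase 1: 395 on hand, pool $6,786.00 (≈ $17.1797 each)
Sale 1, sell 226: 226/395 × $6,786.00 → $3,882.62
After Purchase 2: 350 on hand, pool $6,342.38 (≈ $18.1211 each)
After Purchase 3: 413 on hand, pool $7,602.38 (≈ $18.4077 each)
Sale 2, sell 317: 317/413 × $7,602.38 → $5,835.24
After Purchase 4: 348 on hand, pool $7,059.14 (≈ $20.2849 each)
After Purchase 5: 631 on hand, pool $12,153.14 (≈ $19.2601 each)
Sale 3, sell 385: 385/631 × $12,153.14 → $7,415.14
Sale 4, sell 192: 192/246 × $4,738.00 → $3,697.95
Total COGS = $3,882.62 + $5,835.24 + $7,415.14 + $3,697.95 = $20,830.95
Ending inventory (cost pool remaining) = $1,040.05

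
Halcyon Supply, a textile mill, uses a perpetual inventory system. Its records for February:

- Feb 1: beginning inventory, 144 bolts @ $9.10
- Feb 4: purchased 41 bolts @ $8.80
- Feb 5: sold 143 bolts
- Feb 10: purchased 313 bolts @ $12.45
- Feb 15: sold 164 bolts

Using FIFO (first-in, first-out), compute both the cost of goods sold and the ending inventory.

COGS = $3,190.10; ending inventory = $2,377.95

Feb 5, 143 sold [FIFO — oldest first]: 143 @ $9.10 = $1,301.30
Feb 15, 164 sold [FIFO — oldest first]: 1 @ $9.10 + 41 @ $8.80 + 122 @ $12.45 = $1,888.80
Total COGS = $1,301.30 + $1,888.80 = $3,190.10
Ending inventory: 191 @ $12.45 = $2,377.95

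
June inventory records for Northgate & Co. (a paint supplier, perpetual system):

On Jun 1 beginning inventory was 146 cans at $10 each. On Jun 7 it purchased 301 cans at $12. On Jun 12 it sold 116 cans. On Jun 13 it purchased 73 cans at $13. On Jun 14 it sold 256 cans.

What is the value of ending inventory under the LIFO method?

Ending inventory = $1,484

Jun 12, 116 sold [LIFO — newest first]: 116 @ $12 = $1,392
Jun 14, 256 sold [LIFO — newest first]: 73 @ $13 + 183 @ $12 = $3,145
Total COGS = $1,392 + $3,145 = $4,537
Ending inventory: 146 @ $10 + 2 @ $12 = $1,484
Check: goods available $6,021 = COGS $4,537 + ending $1,484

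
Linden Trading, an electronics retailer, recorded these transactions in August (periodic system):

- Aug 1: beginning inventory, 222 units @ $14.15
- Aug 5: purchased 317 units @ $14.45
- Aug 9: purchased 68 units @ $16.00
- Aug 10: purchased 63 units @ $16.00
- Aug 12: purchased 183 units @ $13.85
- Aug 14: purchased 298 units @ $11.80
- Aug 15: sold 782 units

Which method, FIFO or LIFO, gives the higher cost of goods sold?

FIFO

FIFO COGS: 222 @ $14.15 + 317 @ $14.45 + 68 @ $16.00 + 63 @ $16.00 + 112 @ $13.85 = $11,369.15
LIFO COGS: 298 @ $11.80 + 183 @ $13.85 + 63 @ $16.00 + 68 @ $16.00 + 170 @ $14.45 = $10,603.45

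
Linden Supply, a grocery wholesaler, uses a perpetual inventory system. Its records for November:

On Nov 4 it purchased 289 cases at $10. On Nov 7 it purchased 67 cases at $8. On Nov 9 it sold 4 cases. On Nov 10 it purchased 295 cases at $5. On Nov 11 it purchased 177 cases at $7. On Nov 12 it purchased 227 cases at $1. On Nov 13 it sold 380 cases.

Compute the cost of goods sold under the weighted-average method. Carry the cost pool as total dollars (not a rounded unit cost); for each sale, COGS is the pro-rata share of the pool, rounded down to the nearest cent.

After Nov 4: 289 on hand, pool $2,890.00 (≈ $10.0000 each)
After Nov 7: 356 on hand, pool $3,426.00 (≈ $9.6236 each)
Nov 9, sell 4: 4/356 × $3,426.00 → $38.49
After Nov 10: 647 on hand, pool $4,862.51 (≈ $7.5155 each)
After Nov 11: 824 on hand, pool $6,101.51 (≈ $7.4047 each)
After Nov 12: 1051 on hand, pool $6,328.51 (≈ $6.0214 each)
Nov 13, sell 380: 380/1051 × $6,328.51 → $2,288.13
Total COGS = $38.49 + $2,288.13 = $2,326.62
Ending inventory (cost pool remaining) = $4,040.38

COGS = $2,326.62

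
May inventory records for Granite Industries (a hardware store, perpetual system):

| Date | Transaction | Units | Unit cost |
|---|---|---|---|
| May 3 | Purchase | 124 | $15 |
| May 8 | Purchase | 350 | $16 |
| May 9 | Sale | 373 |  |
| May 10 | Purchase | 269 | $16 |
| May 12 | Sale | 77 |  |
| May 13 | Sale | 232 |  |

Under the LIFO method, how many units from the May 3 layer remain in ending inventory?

May 9, 373 sold [LIFO — newest first]: 350 @ $16 + 23 @ $15 = $5,945
May 12, 77 sold [LIFO — newest first]: 77 @ $16 = $1,232
May 13, 232 sold [LIFO — newest first]: 192 @ $16 + 40 @ $15 = $3,672
Total COGS = $5,945 + $1,232 + $3,672 = $10,849
Ending inventory: 61 @ $15 = $915
Check: goods available $11,764 = COGS $10,849 + ending $915

61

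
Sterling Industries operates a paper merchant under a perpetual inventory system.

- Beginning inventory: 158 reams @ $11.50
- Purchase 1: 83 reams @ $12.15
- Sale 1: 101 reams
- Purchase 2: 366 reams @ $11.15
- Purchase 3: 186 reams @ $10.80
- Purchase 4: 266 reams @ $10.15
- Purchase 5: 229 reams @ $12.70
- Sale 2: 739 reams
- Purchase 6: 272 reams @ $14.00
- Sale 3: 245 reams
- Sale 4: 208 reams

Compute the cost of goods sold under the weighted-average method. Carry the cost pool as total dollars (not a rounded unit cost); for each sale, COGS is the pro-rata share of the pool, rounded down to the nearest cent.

After Beginning: 158 on hand, pool $1,817.00 (≈ $11.5000 each)
After Purchase 1: 241 on hand, pool $2,825.45 (≈ $11.7239 each)
Sale 1, sell 101: 101/241 × $2,825.45 → $1,184.10
After Purchase 2: 506 on hand, pool $5,722.25 (≈ $11.3088 each)
After Purchase 3: 692 on hand, pool $7,731.05 (≈ $11.1720 each)
After Purchase 4: 958 on hand, pool $10,430.95 (≈ $10.8883 each)
After Purchase 5: 1187 on hand, pool $13,339.25 (≈ $11.2378 each)
Sale 2, sell 739: 739/1187 × $13,339.25 → $8,304.72
After Purchase 6: 720 on hand, pool $8,842.53 (≈ $12.2813 each)
Sale 3, sell 245: 245/720 × $8,842.53 → $3,008.91
Sale 4, sell 208: 208/475 × $5,833.62 → $2,554.51
Total COGS = $1,184.10 + $8,304.72 + $3,008.91 + $2,554.51 = $15,052.24
Ending inventory (cost pool remaining) = $3,279.11

COGS = $15,052.24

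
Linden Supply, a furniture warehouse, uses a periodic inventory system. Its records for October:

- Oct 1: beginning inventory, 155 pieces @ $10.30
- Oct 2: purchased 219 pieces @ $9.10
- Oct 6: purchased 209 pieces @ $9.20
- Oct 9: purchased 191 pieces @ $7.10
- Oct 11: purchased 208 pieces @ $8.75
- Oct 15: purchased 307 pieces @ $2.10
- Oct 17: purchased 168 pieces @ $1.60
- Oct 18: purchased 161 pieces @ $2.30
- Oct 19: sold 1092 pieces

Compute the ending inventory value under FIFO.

Oct 19, 1092 sold [FIFO — oldest first]: 155 @ $10.30 + 219 @ $9.10 + 209 @ $9.20 + 191 @ $7.10 + 208 @ $8.75 + 110 @ $2.10 = $8,919.30
Ending inventory: 197 @ $2.10 + 168 @ $1.60 + 161 @ $2.30 = $1,052.80

Ending inventory = $1,052.80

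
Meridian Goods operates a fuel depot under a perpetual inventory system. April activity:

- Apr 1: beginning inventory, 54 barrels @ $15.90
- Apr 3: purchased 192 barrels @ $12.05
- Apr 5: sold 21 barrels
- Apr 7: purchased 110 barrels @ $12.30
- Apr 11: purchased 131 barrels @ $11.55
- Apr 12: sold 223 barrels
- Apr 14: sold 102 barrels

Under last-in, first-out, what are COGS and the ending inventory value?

Apr 5, 21 sold [LIFO — newest first]: 21 @ $12.05 = $253.05
Apr 12, 223 sold [LIFO — newest first]: 131 @ $11.55 + 92 @ $12.30 = $2,644.65
Apr 14, 102 sold [LIFO — newest first]: 18 @ $12.30 + 84 @ $12.05 = $1,233.60
Total COGS = $253.05 + $2,644.65 + $1,233.60 = $4,131.30
Ending inventory: 54 @ $15.90 + 87 @ $12.05 = $1,906.95
Check: goods available $6,038.25 = COGS $4,131.30 + ending $1,906.95

COGS = $4,131.30; ending inventory = $1,906.95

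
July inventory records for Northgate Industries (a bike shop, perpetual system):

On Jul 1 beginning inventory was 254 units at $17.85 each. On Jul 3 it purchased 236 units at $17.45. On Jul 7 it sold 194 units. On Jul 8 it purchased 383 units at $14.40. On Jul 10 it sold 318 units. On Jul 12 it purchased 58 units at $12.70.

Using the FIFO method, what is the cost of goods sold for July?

COGS = $8,968.90

Jul 7, 194 sold [FIFO — oldest first]: 194 @ $17.85 = $3,462.90
Jul 10, 318 sold [FIFO — oldest first]: 60 @ $17.85 + 236 @ $17.45 + 22 @ $14.40 = $5,506.00
Total COGS = $3,462.90 + $5,506.00 = $8,968.90
Ending inventory: 361 @ $14.40 + 58 @ $12.70 = $5,935.00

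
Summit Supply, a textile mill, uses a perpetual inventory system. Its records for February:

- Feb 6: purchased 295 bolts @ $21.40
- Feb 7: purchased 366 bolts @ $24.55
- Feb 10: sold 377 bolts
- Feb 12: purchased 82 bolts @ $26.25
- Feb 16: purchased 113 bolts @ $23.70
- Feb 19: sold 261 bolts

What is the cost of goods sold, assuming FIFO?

COGS = $14,733.65

Feb 10, 377 sold [FIFO — oldest first]: 295 @ $21.40 + 82 @ $24.55 = $8,326.10
Feb 19, 261 sold [FIFO — oldest first]: 261 @ $24.55 = $6,407.55
Total COGS = $8,326.10 + $6,407.55 = $14,733.65
Ending inventory: 23 @ $24.55 + 82 @ $26.25 + 113 @ $23.70 = $5,395.25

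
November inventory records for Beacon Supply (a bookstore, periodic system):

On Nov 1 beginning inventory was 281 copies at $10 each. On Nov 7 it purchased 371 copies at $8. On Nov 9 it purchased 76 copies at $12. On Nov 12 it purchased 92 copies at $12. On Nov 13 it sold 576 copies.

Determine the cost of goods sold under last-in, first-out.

Nov 13, 576 sold [LIFO — newest first]: 92 @ $12 + 76 @ $12 + 371 @ $8 + 37 @ $10 = $5,354
Ending inventory: 244 @ $10 = $2,440

COGS = $5,354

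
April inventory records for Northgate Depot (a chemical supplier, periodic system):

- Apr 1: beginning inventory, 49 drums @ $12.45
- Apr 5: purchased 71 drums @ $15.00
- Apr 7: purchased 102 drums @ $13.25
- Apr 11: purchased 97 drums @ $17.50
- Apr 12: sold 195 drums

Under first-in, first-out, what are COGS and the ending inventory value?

COGS = $2,668.80; ending inventory = $2,055.25

Apr 12, 195 sold [FIFO — oldest first]: 49 @ $12.45 + 71 @ $15.00 + 75 @ $13.25 = $2,668.80
Ending inventory: 27 @ $13.25 + 97 @ $17.50 = $2,055.25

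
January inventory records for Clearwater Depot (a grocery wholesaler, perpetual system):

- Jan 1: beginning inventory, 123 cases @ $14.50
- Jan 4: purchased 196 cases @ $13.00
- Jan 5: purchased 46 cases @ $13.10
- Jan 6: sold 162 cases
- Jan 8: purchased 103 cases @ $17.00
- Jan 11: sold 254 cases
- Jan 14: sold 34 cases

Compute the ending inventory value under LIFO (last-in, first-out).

Ending inventory = $261.00

Jan 6, 162 sold [LIFO — newest first]: 46 @ $13.10 + 116 @ $13.00 = $2,110.60
Jan 11, 254 sold [LIFO — newest first]: 103 @ $17.00 + 80 @ $13.00 + 71 @ $14.50 = $3,820.50
Jan 14, 34 sold [LIFO — newest first]: 34 @ $14.50 = $493.00
Total COGS = $2,110.60 + $3,820.50 + $493.00 = $6,424.10
Ending inventory: 18 @ $14.50 = $261.00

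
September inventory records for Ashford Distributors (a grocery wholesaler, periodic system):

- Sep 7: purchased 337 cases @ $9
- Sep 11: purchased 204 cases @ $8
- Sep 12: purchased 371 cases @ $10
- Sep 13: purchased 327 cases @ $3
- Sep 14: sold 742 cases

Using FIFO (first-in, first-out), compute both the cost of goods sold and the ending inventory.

Sep 14, 742 sold [FIFO — oldest first]: 337 @ $9 + 204 @ $8 + 201 @ $10 = $6,675
Ending inventory: 170 @ $10 + 327 @ $3 = $2,681

COGS = $6,675; ending inventory = $2,681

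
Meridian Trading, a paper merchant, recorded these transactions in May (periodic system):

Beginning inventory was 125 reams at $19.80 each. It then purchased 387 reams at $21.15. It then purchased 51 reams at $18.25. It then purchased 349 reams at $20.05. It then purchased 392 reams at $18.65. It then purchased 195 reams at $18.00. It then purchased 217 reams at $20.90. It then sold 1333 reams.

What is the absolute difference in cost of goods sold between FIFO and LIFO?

FIFO COGS: 125 @ $19.80 + 387 @ $21.15 + 51 @ $18.25 + 349 @ $20.05 + 392 @ $18.65 + 29 @ $18.00 = $26,421.05
LIFO COGS: 217 @ $20.90 + 195 @ $18.00 + 392 @ $18.65 + 349 @ $20.05 + 51 @ $18.25 + 129 @ $21.15 = $26,012.65
Difference = |$26,421.05 − $26,012.65| = $408.40

$408.40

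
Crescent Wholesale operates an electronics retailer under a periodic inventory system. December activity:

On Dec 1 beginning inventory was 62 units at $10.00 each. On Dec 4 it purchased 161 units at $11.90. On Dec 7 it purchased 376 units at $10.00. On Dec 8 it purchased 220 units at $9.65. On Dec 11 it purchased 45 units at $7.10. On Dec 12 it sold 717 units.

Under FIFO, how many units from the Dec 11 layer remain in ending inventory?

Dec 12, 717 sold [FIFO — oldest first]: 62 @ $10.00 + 161 @ $11.90 + 376 @ $10.00 + 118 @ $9.65 = $7,434.60
Ending inventory: 102 @ $9.65 + 45 @ $7.10 = $1,303.80
Check: goods available $8,738.40 = COGS $7,434.60 + ending $1,303.80

45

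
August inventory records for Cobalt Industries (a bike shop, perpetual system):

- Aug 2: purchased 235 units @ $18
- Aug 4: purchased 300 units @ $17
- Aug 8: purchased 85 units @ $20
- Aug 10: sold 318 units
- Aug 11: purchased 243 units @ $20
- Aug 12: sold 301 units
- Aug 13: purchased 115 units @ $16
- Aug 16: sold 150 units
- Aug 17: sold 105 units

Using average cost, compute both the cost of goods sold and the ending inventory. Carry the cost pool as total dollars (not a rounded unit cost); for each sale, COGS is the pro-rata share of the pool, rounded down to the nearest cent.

After Aug 2: 235 on hand, pool $4,230.00 (≈ $18.0000 each)
After Aug 4: 535 on hand, pool $9,330.00 (≈ $17.4393 each)
After Aug 8: 620 on hand, pool $11,030.00 (≈ $17.7903 each)
Aug 10, sell 318: 318/620 × $11,030.00 → $5,657.32
After Aug 11: 545 on hand, pool $10,232.68 (≈ $18.7756 each)
Aug 12, sell 301: 301/545 × $10,232.68 → $5,651.44
After Aug 13: 359 on hand, pool $6,421.24 (≈ $17.8865 each)
Aug 16, sell 150: 150/359 × $6,421.24 → $2,682.96
Aug 17, sell 105: 105/209 × $3,738.28 → $1,878.08
Total COGS = $5,657.32 + $5,651.44 + $2,682.96 + $1,878.08 = $15,869.80
Ending inventory (cost pool remaining) = $1,860.20
Check: goods available $17,730.00 = COGS $15,869.80 + ending $1,860.20

COGS = $15,869.80; ending inventory = $1,860.20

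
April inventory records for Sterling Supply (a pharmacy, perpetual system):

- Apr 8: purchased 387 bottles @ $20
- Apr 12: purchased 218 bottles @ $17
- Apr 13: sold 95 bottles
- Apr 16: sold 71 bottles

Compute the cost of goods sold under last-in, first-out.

Apr 13, 95 sold [LIFO — newest first]: 95 @ $17 = $1,615
Apr 16, 71 sold [LIFO — newest first]: 71 @ $17 = $1,207
Total COGS = $1,615 + $1,207 = $2,822
Ending inventory: 387 @ $20 + 52 @ $17 = $8,624

COGS = $2,822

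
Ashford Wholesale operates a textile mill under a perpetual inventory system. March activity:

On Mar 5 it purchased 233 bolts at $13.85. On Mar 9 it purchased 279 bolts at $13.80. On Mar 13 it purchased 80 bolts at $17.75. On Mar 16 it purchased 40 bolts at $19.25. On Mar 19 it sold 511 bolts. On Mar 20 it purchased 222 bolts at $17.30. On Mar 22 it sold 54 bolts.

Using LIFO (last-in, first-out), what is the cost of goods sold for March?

COGS = $8,525.60

Mar 19, 511 sold [LIFO — newest first]: 40 @ $19.25 + 80 @ $17.75 + 279 @ $13.80 + 112 @ $13.85 = $7,591.40
Mar 22, 54 sold [LIFO — newest first]: 54 @ $17.30 = $934.20
Total COGS = $7,591.40 + $934.20 = $8,525.60
Ending inventory: 121 @ $13.85 + 168 @ $17.30 = $4,582.25
Check: goods available $13,107.85 = COGS $8,525.60 + ending $4,582.25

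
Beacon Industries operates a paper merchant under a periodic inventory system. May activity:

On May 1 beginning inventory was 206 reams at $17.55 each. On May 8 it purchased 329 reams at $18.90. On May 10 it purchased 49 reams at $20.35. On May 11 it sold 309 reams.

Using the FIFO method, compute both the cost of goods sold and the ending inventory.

COGS = $5,562.00; ending inventory = $5,268.55

May 11, 309 sold [FIFO — oldest first]: 206 @ $17.55 + 103 @ $18.90 = $5,562.00
Ending inventory: 226 @ $18.90 + 49 @ $20.35 = $5,268.55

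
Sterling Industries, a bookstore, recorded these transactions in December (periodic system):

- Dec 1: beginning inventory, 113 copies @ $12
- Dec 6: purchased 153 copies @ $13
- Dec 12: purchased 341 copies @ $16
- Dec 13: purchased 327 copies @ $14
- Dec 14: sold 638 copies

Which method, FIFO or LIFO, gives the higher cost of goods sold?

LIFO

FIFO COGS: 113 @ $12 + 153 @ $13 + 341 @ $16 + 31 @ $14 = $9,235
LIFO COGS: 327 @ $14 + 311 @ $16 = $9,554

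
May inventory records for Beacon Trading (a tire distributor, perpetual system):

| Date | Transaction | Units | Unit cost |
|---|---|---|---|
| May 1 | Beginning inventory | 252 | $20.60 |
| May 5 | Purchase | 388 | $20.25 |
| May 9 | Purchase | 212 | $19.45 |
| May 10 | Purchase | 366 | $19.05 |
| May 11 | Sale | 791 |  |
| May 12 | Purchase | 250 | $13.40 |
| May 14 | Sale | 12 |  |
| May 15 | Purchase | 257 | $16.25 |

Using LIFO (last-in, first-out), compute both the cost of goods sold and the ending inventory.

May 11, 791 sold [LIFO — newest first]: 366 @ $19.05 + 212 @ $19.45 + 213 @ $20.25 = $15,408.95
May 14, 12 sold [LIFO — newest first]: 12 @ $13.40 = $160.80
Total COGS = $15,408.95 + $160.80 = $15,569.75
Ending inventory: 252 @ $20.60 + 175 @ $20.25 + 238 @ $13.40 + 257 @ $16.25 = $16,100.40
Check: goods available $31,670.15 = COGS $15,569.75 + ending $16,100.40

COGS = $15,569.75; ending inventory = $16,100.40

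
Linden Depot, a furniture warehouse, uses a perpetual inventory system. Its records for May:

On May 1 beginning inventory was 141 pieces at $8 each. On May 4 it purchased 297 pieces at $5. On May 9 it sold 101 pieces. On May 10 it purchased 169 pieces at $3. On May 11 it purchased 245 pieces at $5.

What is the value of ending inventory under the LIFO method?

Ending inventory = $3,840

May 9, 101 sold [LIFO — newest first]: 101 @ $5 = $505
Ending inventory: 141 @ $8 + 196 @ $5 + 169 @ $3 + 245 @ $5 = $3,840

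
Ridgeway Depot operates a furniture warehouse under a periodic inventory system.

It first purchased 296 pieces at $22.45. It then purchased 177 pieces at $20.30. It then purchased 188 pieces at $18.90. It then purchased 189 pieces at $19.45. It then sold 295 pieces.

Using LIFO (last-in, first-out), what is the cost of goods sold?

Sale 1 (295) [LIFO — newest first]: 189 @ $19.45 + 106 @ $18.90 = $5,679.45
Ending inventory: 296 @ $22.45 + 177 @ $20.30 + 82 @ $18.90 = $11,788.10

COGS = $5,679.45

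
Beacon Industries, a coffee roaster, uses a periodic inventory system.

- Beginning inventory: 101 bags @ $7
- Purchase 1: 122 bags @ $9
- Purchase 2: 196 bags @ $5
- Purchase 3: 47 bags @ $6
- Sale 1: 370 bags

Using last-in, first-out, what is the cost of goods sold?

Sale 1 (370) [LIFO — newest first]: 47 @ $6 + 196 @ $5 + 122 @ $9 + 5 @ $7 = $2,395
Ending inventory: 96 @ $7 = $672
Check: goods available $3,067 = COGS $2,395 + ending $672

COGS = $2,395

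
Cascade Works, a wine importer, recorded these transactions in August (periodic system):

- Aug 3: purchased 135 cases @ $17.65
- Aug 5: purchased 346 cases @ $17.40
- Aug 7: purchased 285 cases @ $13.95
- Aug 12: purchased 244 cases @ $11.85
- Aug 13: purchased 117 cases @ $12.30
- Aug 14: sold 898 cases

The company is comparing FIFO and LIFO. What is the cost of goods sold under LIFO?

FIFO COGS: 135 @ $17.65 + 346 @ $17.40 + 285 @ $13.95 + 132 @ $11.85 = $13,943.10
LIFO COGS: 117 @ $12.30 + 244 @ $11.85 + 285 @ $13.95 + 252 @ $17.40 = $12,691.05

COGS = $12,691.05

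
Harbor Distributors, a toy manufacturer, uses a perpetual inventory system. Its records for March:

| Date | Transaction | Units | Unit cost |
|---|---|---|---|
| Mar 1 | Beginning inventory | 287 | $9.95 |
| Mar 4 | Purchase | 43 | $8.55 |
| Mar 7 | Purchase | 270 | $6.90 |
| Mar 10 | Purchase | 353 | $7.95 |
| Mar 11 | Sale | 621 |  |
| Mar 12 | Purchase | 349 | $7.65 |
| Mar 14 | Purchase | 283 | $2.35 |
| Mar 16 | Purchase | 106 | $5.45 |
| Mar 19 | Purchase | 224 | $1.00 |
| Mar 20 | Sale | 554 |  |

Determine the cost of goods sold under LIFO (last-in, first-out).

Mar 11, 621 sold [LIFO — newest first]: 353 @ $7.95 + 268 @ $6.90 = $4,655.55
Mar 20, 554 sold [LIFO — newest first]: 224 @ $1.00 + 106 @ $5.45 + 224 @ $2.35 = $1,328.10
Total COGS = $4,655.55 + $1,328.10 = $5,983.65
Ending inventory: 287 @ $9.95 + 43 @ $8.55 + 2 @ $6.90 + 349 @ $7.65 + 59 @ $2.35 = $6,045.60
Check: goods available $12,029.25 = COGS $5,983.65 + ending $6,045.60

COGS = $5,983.65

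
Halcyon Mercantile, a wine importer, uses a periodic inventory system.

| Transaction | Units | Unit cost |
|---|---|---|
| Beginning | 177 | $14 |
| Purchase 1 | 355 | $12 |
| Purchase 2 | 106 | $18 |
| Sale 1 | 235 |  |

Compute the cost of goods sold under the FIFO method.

COGS = $3,174

Sale 1 (235) [FIFO — oldest first]: 177 @ $14 + 58 @ $12 = $3,174
Ending inventory: 297 @ $12 + 106 @ $18 = $5,472
Check: goods available $8,646 = COGS $3,174 + ending $5,472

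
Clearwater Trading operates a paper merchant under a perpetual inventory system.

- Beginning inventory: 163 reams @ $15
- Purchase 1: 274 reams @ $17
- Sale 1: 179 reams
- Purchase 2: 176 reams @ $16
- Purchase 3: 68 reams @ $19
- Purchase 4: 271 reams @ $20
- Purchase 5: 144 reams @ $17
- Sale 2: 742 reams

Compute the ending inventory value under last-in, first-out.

Sale 1 (179) [LIFO — newest first]: 179 @ $17 = $3,043
Sale 2 (742) [LIFO — newest first]: 144 @ $17 + 271 @ $20 + 68 @ $19 + 176 @ $16 + 83 @ $17 = $13,387
Total COGS = $3,043 + $13,387 = $16,430
Ending inventory: 163 @ $15 + 12 @ $17 = $2,649

Ending inventory = $2,649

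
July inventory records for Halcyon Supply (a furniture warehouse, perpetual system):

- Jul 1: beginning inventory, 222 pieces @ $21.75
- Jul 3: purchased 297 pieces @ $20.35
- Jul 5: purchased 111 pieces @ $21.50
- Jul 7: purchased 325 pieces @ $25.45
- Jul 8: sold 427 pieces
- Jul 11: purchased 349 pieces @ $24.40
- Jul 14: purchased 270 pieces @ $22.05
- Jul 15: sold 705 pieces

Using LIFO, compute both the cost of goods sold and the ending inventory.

Jul 8, 427 sold [LIFO — newest first]: 325 @ $25.45 + 102 @ $21.50 = $10,464.25
Jul 15, 705 sold [LIFO — newest first]: 270 @ $22.05 + 349 @ $24.40 + 9 @ $21.50 + 77 @ $20.35 = $16,229.55
Total COGS = $10,464.25 + $16,229.55 = $26,693.80
Ending inventory: 222 @ $21.75 + 220 @ $20.35 = $9,305.50
Check: goods available $35,999.30 = COGS $26,693.80 + ending $9,305.50

COGS = $26,693.80; ending inventory = $9,305.50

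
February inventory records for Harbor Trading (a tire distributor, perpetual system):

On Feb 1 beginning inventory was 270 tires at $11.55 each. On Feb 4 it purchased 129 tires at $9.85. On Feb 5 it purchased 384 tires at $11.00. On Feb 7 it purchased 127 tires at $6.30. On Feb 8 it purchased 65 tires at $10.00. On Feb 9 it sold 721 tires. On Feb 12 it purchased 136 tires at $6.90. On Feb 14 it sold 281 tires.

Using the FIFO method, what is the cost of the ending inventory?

Feb 9, 721 sold [FIFO — oldest first]: 270 @ $11.55 + 129 @ $9.85 + 322 @ $11.00 = $7,931.15
Feb 14, 281 sold [FIFO — oldest first]: 62 @ $11.00 + 127 @ $6.30 + 65 @ $10.00 + 27 @ $6.90 = $2,318.40
Total COGS = $7,931.15 + $2,318.40 = $10,249.55
Ending inventory: 109 @ $6.90 = $752.10

Ending inventory = $752.10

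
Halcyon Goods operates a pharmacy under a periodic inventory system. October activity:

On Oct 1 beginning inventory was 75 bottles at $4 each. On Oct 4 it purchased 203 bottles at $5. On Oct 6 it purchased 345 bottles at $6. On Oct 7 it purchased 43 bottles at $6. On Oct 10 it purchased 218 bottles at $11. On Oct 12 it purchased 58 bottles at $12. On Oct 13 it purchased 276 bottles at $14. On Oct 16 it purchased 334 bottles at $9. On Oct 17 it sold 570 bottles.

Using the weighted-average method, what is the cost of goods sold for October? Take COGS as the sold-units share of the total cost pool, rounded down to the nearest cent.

Oct 17, sell 570: 570/1552 × $13,607.00 → $4,997.41
Ending inventory (cost pool remaining) = $8,609.59

COGS = $4,997.41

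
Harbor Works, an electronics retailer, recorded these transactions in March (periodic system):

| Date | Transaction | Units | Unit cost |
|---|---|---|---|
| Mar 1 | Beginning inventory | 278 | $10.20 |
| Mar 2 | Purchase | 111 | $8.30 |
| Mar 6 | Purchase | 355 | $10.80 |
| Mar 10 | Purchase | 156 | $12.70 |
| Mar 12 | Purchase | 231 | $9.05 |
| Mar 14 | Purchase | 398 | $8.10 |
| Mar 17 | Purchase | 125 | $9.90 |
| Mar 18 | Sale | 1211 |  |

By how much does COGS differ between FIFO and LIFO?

FIFO COGS: 278 @ $10.20 + 111 @ $8.30 + 355 @ $10.80 + 156 @ $12.70 + 231 @ $9.05 + 80 @ $8.10 = $12,310.65
LIFO COGS: 125 @ $9.90 + 398 @ $8.10 + 231 @ $9.05 + 156 @ $12.70 + 301 @ $10.80 = $11,783.85
Difference = |$12,310.65 − $11,783.85| = $526.80

$526.80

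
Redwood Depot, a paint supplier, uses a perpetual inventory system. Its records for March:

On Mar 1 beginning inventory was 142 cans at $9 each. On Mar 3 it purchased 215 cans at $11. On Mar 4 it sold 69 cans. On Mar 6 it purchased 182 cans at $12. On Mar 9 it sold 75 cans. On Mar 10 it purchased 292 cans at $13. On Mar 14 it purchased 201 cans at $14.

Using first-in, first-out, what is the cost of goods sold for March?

Mar 4, 69 sold [FIFO — oldest first]: 69 @ $9 = $621
Mar 9, 75 sold [FIFO — oldest first]: 73 @ $9 + 2 @ $11 = $679
Total COGS = $621 + $679 = $1,300
Ending inventory: 213 @ $11 + 182 @ $12 + 292 @ $13 + 201 @ $14 = $11,137
Check: goods available $12,437 = COGS $1,300 + ending $11,137

COGS = $1,300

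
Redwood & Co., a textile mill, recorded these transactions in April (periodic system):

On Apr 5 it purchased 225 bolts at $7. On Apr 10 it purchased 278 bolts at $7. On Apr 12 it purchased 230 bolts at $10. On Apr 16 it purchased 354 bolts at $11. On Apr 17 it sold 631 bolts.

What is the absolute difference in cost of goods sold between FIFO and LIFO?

$1,722

FIFO COGS: 225 @ $7 + 278 @ $7 + 128 @ $10 = $4,801
LIFO COGS: 354 @ $11 + 230 @ $10 + 47 @ $7 = $6,523
Difference = |$4,801 − $6,523| = $1,722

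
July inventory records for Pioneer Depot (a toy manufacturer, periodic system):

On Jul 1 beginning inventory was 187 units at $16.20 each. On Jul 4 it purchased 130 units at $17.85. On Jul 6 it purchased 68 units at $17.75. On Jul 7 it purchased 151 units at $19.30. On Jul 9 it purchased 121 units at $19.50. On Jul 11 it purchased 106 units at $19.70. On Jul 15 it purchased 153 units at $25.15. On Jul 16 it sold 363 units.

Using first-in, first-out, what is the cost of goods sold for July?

COGS = $6,166.40

Jul 16, 363 sold [FIFO — oldest first]: 187 @ $16.20 + 130 @ $17.85 + 46 @ $17.75 = $6,166.40
Ending inventory: 22 @ $17.75 + 151 @ $19.30 + 121 @ $19.50 + 106 @ $19.70 + 153 @ $25.15 = $11,600.45
Check: goods available $17,766.85 = COGS $6,166.40 + ending $11,600.45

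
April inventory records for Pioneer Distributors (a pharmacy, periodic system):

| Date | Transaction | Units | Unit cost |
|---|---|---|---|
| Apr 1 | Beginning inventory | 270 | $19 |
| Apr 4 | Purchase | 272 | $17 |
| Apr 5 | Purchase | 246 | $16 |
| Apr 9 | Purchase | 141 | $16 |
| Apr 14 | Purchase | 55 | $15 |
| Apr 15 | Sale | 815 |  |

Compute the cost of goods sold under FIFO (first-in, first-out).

COGS = $14,122

Apr 15, 815 sold [FIFO — oldest first]: 270 @ $19 + 272 @ $17 + 246 @ $16 + 27 @ $16 = $14,122
Ending inventory: 114 @ $16 + 55 @ $15 = $2,649
Check: goods available $16,771 = COGS $14,122 + ending $2,649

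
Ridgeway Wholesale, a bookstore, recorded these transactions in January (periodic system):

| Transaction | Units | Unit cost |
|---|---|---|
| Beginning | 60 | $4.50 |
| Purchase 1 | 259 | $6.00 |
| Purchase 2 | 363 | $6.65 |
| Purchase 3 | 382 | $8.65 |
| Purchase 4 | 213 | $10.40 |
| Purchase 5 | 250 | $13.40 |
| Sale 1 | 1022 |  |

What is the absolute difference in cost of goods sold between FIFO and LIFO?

$2,867.60

FIFO COGS: 60 @ $4.50 + 259 @ $6.00 + 363 @ $6.65 + 340 @ $8.65 = $7,178.95
LIFO COGS: 250 @ $13.40 + 213 @ $10.40 + 382 @ $8.65 + 177 @ $6.65 = $10,046.55
Difference = |$7,178.95 − $10,046.55| = $2,867.60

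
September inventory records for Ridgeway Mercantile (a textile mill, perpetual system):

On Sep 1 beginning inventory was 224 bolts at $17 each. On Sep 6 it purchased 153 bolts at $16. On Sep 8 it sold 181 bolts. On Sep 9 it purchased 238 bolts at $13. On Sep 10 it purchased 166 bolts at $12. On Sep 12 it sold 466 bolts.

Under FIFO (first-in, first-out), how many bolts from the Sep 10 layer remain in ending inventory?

Sep 8, 181 sold [FIFO — oldest first]: 181 @ $17 = $3,077
Sep 12, 466 sold [FIFO — oldest first]: 43 @ $17 + 153 @ $16 + 238 @ $13 + 32 @ $12 = $6,657
Total COGS = $3,077 + $6,657 = $9,734
Ending inventory: 134 @ $12 = $1,608

134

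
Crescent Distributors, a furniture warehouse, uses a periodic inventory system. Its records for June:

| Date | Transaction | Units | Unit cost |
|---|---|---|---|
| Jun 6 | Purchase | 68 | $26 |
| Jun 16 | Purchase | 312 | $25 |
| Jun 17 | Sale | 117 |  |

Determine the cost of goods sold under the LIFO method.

Jun 17, 117 sold [LIFO — newest first]: 117 @ $25 = $2,925
Ending inventory: 68 @ $26 + 195 @ $25 = $6,643
Check: goods available $9,568 = COGS $2,925 + ending $6,643

COGS = $2,925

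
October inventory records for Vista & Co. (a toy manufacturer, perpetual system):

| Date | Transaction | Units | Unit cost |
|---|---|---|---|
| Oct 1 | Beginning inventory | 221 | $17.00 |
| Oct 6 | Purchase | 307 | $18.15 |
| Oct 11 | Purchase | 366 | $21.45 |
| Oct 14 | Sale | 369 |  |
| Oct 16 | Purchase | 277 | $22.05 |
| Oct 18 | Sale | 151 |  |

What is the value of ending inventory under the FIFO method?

Ending inventory = $14,103.75

Oct 14, 369 sold [FIFO — oldest first]: 221 @ $17.00 + 148 @ $18.15 = $6,443.20
Oct 18, 151 sold [FIFO — oldest first]: 151 @ $18.15 = $2,740.65
Total COGS = $6,443.20 + $2,740.65 = $9,183.85
Ending inventory: 8 @ $18.15 + 366 @ $21.45 + 277 @ $22.05 = $14,103.75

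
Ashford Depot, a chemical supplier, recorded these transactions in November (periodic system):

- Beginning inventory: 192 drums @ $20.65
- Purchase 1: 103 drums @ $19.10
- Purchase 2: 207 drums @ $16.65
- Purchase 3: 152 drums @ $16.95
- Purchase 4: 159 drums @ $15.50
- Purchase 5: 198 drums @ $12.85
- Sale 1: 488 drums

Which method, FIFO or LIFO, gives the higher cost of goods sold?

FIFO COGS: 192 @ $20.65 + 103 @ $19.10 + 193 @ $16.65 = $9,145.55
LIFO COGS: 198 @ $12.85 + 159 @ $15.50 + 131 @ $16.95 = $7,229.25

FIFO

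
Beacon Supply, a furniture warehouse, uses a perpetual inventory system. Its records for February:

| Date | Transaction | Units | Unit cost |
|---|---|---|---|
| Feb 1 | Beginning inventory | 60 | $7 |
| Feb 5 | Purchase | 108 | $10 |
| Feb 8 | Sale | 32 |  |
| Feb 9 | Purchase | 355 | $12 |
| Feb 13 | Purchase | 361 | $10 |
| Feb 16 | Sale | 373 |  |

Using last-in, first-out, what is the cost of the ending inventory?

Ending inventory = $5,296

Feb 8, 32 sold [LIFO — newest first]: 32 @ $10 = $320
Feb 16, 373 sold [LIFO — newest first]: 361 @ $10 + 12 @ $12 = $3,754
Total COGS = $320 + $3,754 = $4,074
Ending inventory: 60 @ $7 + 76 @ $10 + 343 @ $12 = $5,296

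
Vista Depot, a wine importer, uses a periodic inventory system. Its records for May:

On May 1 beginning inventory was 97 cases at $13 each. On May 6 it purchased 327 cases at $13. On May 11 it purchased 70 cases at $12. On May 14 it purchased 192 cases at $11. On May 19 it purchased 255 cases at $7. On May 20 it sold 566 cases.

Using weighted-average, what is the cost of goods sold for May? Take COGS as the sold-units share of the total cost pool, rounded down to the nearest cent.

May 20, sell 566: 566/941 × $10,249.00 → $6,164.64
Ending inventory (cost pool remaining) = $4,084.36

COGS = $6,164.64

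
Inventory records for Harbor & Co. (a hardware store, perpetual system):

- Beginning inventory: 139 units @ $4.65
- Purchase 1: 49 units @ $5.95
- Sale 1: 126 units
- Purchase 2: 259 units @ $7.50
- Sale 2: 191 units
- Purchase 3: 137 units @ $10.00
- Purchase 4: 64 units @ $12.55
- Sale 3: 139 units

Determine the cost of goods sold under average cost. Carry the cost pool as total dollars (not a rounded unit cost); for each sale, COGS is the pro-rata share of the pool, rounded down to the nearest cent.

COGS = $3,264.02

After Beginning: 139 on hand, pool $646.35 (≈ $4.6500 each)
After Purchase 1: 188 on hand, pool $937.90 (≈ $4.9888 each)
Sale 1, sell 126: 126/188 × $937.90 → $628.59
After Purchase 2: 321 on hand, pool $2,251.81 (≈ $7.0150 each)
Sale 2, sell 191: 191/321 × $2,251.81 → $1,339.86
After Purchase 3: 267 on hand, pool $2,281.95 (≈ $8.5466 each)
After Purchase 4: 331 on hand, pool $3,085.15 (≈ $9.3207 each)
Sale 3, sell 139: 139/331 × $3,085.15 → $1,295.57
Total COGS = $628.59 + $1,339.86 + $1,295.57 = $3,264.02
Ending inventory (cost pool remaining) = $1,789.58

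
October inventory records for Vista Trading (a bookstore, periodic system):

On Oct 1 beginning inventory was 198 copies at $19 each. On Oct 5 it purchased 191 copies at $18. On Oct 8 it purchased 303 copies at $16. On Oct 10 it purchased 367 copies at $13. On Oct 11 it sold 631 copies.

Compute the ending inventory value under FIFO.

Oct 11, 631 sold [FIFO — oldest first]: 198 @ $19 + 191 @ $18 + 242 @ $16 = $11,072
Ending inventory: 61 @ $16 + 367 @ $13 = $5,747

Ending inventory = $5,747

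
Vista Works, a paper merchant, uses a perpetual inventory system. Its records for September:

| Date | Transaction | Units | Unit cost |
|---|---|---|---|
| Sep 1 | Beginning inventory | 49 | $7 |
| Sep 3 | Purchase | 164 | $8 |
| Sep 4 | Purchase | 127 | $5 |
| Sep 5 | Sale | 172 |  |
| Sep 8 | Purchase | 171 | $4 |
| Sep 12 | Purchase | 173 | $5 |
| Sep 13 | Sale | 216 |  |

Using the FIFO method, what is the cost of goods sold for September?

Sep 5, 172 sold [FIFO — oldest first]: 49 @ $7 + 123 @ $8 = $1,327
Sep 13, 216 sold [FIFO — oldest first]: 41 @ $8 + 127 @ $5 + 48 @ $4 = $1,155
Total COGS = $1,327 + $1,155 = $2,482
Ending inventory: 123 @ $4 + 173 @ $5 = $1,357

COGS = $2,482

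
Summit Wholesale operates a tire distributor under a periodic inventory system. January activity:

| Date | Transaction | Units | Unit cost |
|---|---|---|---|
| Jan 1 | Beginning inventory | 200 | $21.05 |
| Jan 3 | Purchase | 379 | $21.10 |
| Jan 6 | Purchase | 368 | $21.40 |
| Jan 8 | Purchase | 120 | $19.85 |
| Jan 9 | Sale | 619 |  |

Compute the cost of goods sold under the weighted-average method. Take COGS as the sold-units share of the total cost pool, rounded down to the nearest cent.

Jan 9, sell 619: 619/1067 × $22,464.10 → $13,032.12
Ending inventory (cost pool remaining) = $9,431.98

COGS = $13,032.12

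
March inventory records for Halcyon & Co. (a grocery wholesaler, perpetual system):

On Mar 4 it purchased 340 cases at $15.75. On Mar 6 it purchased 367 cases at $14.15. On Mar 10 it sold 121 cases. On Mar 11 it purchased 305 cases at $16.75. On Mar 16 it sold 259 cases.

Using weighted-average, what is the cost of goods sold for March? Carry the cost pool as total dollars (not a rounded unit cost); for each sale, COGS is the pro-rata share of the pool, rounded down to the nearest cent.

After Mar 4: 340 on hand, pool $5,355.00 (≈ $15.7500 each)
After Mar 6: 707 on hand, pool $10,548.05 (≈ $14.9194 each)
Mar 10, sell 121: 121/707 × $10,548.05 → $1,805.25
After Mar 11: 891 on hand, pool $13,851.55 (≈ $15.5461 each)
Mar 16, sell 259: 259/891 × $13,851.55 → $4,026.43
Total COGS = $1,805.25 + $4,026.43 = $5,831.68
Ending inventory (cost pool remaining) = $9,825.12
Check: goods available $15,656.80 = COGS $5,831.68 + ending $9,825.12

COGS = $5,831.68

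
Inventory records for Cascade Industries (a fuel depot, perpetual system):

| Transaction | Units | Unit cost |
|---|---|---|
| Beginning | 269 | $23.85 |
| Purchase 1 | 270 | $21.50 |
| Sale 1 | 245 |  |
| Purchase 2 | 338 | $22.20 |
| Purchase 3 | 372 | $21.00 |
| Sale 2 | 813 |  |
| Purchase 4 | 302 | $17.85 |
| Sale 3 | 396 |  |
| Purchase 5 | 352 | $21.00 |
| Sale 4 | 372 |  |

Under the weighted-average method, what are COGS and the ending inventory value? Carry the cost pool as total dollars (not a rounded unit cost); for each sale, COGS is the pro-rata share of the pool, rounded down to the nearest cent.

After Beginning: 269 on hand, pool $6,415.65 (≈ $23.8500 each)
After Purchase 1: 539 on hand, pool $12,220.65 (≈ $22.6728 each)
Sale 1, sell 245: 245/539 × $12,220.65 → $5,554.84
After Purchase 2: 632 on hand, pool $14,169.41 (≈ $22.4200 each)
After Purchase 3: 1004 on hand, pool $21,981.41 (≈ $21.8938 each)
Sale 2, sell 813: 813/1004 × $21,981.41 → $17,799.68
After Purchase 4: 493 on hand, pool $9,572.43 (≈ $19.4167 each)
Sale 3, sell 396: 396/493 × $9,572.43 → $7,689.01
After Purchase 5: 449 on hand, pool $9,275.42 (≈ $20.6580 each)
Sale 4, sell 372: 372/449 × $9,275.42 → $7,684.75
Total COGS = $5,554.84 + $17,799.68 + $7,689.01 + $7,684.75 = $38,728.28
Ending inventory (cost pool remaining) = $1,590.67
Check: goods available $40,318.95 = COGS $38,728.28 + ending $1,590.67

COGS = $38,728.28; ending inventory = $1,590.67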